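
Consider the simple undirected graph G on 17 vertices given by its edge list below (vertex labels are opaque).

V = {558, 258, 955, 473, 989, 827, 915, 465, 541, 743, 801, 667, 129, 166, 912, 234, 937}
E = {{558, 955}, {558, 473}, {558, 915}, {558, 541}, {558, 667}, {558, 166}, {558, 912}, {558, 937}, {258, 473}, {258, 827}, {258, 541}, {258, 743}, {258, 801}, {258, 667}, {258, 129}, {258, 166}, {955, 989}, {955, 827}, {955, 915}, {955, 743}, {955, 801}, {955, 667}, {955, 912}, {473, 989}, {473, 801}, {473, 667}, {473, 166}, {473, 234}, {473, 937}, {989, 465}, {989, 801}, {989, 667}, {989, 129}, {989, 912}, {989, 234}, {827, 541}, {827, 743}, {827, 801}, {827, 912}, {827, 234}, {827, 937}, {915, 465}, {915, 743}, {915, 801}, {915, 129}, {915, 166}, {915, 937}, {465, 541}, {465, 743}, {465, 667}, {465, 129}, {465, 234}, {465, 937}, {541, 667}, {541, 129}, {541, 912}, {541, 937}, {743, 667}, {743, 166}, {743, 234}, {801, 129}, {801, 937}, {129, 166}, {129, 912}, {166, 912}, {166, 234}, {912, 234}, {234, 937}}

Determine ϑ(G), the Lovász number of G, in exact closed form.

sqrt(17)

deg(827) = 8; N(827) = {258, 955, 541, 743, 801, 912, 234, 937}.
N(667) = {558, 258, 955, 473, 989, 465, 541, 743}, |N(667)| = 8.
Vertex 915 has 8 neighbors: 558, 955, 465, 743, 801, 129, 166, 937.
deg(937) = 8; N(937) = {558, 473, 827, 915, 465, 541, 801, 234}.
8-regular, N=17; Paley(17): SR with (k,λ,μ)=(8,3,4).
spec(A) ≈ [8.0, 1.561553, -2.561553] (distinct, 6 d.p.).
With N=17: ϑ(G) = 17·(-(-sqrt(17)/2 - 1/2))/(8−(-sqrt(17)/2 - 1/2)) = sqrt(17).
Numerically 4.1231.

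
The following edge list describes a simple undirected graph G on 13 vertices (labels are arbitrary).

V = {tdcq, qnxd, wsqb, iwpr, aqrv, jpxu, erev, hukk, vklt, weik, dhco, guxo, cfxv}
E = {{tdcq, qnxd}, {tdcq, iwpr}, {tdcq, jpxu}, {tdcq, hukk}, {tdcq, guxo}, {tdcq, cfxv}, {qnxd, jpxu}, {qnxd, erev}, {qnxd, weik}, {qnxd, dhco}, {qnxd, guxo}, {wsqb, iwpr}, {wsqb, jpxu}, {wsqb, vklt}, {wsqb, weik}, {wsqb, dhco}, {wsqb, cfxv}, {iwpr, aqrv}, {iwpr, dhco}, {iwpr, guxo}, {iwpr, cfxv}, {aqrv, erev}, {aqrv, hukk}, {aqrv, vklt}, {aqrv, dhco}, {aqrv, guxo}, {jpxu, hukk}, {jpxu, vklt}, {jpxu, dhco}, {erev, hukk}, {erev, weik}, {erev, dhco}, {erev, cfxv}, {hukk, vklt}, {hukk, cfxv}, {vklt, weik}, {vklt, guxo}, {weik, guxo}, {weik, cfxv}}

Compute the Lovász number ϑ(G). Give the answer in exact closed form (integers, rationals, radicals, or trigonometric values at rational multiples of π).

sqrt(13)

deg(cfxv) = 6; N(cfxv) = {tdcq, wsqb, iwpr, erev, hukk, weik}.
N(iwpr) = {tdcq, wsqb, aqrv, dhco, guxo, cfxv}, |N(iwpr)| = 6.
Vertex dhco has 6 neighbors: qnxd, wsqb, iwpr, aqrv, jpxu, erev.
Vertex vklt has 6 neighbors: wsqb, aqrv, jpxu, hukk, weik, guxo.
6-regular, N=13; SR(13,6,2,3) — a Paley graph.
The 3 distinct eigenvalues: [6.0, 1.3028, -2.3028].
λ_max=6, λ_min=-sqrt(13)/2 - 1/2; ϑ = −13·λ_min/(λ_max−λ_min) = sqrt(13).
Numerically 3.6056.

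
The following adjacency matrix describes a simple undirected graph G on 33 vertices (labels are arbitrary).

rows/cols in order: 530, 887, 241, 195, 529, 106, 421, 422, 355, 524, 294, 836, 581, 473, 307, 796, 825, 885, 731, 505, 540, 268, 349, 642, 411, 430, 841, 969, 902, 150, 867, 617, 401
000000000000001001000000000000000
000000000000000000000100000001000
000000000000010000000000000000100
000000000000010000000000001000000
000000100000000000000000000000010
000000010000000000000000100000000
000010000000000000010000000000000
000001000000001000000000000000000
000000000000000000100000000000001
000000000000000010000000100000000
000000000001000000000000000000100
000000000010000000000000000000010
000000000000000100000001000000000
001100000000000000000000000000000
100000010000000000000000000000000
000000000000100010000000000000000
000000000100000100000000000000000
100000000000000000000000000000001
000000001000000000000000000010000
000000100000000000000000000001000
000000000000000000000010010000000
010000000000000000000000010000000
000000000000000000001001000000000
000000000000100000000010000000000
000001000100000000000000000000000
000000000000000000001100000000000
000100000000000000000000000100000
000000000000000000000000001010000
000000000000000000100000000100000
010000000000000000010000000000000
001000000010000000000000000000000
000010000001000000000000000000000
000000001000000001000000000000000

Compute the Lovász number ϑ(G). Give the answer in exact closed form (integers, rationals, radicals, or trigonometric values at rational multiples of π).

33*cos(pi/33)/(cos(pi/33) + 1)

Vertex 825 has 2 neighbors: 524, 796.
N(642) = {581, 349}, |N(642)| = 2.
Vertex 241 has 2 neighbors: 473, 867.
N(421) = {529, 505}, |N(421)| = 2.
2-regular, N=33; a single 33-cycle (edge-transitive).
spec(A) ≈ [2.0, 1.963857, 1.856736, 1.682507, 1.447468, 1.160114, 0.83083, 0.471518, 0.095164, -0.28463, -0.654136, -1.0, -1.309721, -1.572106, -1.777671, -1.918986, -1.990944] (distinct, 6 d.p.).
With N=33: ϑ(G) = 33·(-(-1)*2*cos(pi/33))/(2−(-2*cos(pi/33))) = 33*cos(pi/33)/(cos(pi/33) + 1).
ϑ(G) ≈ 16.46255859.
Lovász sandwich 16 ≤ 33*cos(pi/33)/(cos(pi/33) + 1) ≤ 17: both strict.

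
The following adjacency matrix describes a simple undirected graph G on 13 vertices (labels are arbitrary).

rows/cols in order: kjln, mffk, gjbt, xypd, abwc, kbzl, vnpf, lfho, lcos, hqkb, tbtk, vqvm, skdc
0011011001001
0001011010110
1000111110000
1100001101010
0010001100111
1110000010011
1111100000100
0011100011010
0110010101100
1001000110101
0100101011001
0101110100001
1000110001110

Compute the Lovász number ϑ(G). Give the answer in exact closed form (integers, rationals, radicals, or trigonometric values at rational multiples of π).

Vertex tbtk has 6 neighbors: mffk, abwc, vnpf, lcos, hqkb, skdc.
Vertex kjln has 6 neighbors: gjbt, xypd, kbzl, vnpf, hqkb, skdc.
deg(gjbt) = 6; N(gjbt) = {kjln, abwc, kbzl, vnpf, lfho, lcos}.
N(hqkb) = {kjln, xypd, lfho, lcos, tbtk, skdc}, |N(hqkb)| = 6.
G on 13 vertices is 6-regular; Paley(13): SR with (k,λ,μ)=(6,2,3).
The 3 distinct eigenvalues: [6.0, 1.302776, -2.302776].
With N=13: ϑ(G) = 13·(-(-sqrt(13)/2 - 1/2))/(6−(-sqrt(13)/2 - 1/2)) = sqrt(13).
= 3.60555128… (decimal).

sqrt(13)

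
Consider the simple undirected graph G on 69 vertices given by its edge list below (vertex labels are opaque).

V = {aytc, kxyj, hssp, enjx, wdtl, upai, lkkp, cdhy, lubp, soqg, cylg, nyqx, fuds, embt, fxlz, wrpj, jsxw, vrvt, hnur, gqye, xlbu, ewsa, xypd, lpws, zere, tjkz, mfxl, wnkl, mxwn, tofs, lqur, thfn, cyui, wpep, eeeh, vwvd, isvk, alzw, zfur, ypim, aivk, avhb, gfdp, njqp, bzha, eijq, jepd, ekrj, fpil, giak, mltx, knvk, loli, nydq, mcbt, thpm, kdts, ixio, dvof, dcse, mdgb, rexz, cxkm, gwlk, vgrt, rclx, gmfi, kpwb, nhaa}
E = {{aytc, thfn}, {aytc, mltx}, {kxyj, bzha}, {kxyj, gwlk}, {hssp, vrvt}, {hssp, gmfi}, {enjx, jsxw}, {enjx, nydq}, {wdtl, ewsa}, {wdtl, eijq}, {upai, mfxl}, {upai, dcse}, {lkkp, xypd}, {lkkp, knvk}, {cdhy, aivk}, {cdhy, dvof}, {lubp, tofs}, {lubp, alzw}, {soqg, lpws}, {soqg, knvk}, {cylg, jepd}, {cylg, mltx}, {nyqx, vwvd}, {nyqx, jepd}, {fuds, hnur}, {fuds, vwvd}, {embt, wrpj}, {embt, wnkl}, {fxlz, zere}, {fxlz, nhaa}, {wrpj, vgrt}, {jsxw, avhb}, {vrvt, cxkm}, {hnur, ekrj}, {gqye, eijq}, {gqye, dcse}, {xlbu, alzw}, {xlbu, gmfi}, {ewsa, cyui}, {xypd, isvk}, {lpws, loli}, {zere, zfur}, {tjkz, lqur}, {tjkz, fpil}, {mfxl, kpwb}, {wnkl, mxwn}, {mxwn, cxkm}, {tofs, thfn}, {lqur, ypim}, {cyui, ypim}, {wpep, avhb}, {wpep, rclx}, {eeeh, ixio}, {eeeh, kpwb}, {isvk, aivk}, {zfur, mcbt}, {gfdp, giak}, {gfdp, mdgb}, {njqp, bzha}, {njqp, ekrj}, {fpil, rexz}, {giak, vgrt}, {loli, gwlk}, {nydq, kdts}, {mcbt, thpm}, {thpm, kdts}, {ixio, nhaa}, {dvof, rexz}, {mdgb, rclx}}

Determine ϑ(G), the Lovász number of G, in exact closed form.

69*cos(pi/69)/(cos(pi/69) + 1)

deg(fuds) = 2; N(fuds) = {hnur, vwvd}.
deg(enjx) = 2; N(enjx) = {jsxw, nydq}.
Vertex jsxw has 2 neighbors: enjx, avhb.
Vertex knvk has 2 neighbors: lkkp, soqg.
Every vertex has degree 2 (N=69); a single 69-cycle (edge-transitive).
Distinct eigenvalues (to 3 d.p.): [2.0, 1.992, 1.967, 1.926, 1.869, 1.796, 1.709, 1.607, 1.492, 1.365, 1.227, 1.078, 0.92, 0.755, 0.583, 0.407, 0.227, 0.046, -0.136, -0.317, -0.496, -0.67, -0.838, -1.0, -1.153, -1.297, -1.43, -1.551, -1.66, -1.754, -1.834, -1.899, -1.948, -1.981, -1.998].
−69·(-2*cos(pi/69)) / ((2)−(-2*cos(pi/69))) = 69*cos(pi/69)/(cos(pi/69) + 1) = ϑ(G).
Numerically 34.4821.
Lovász sandwich 34 ≤ 69*cos(pi/69)/(cos(pi/69) + 1) ≤ 35: both strict.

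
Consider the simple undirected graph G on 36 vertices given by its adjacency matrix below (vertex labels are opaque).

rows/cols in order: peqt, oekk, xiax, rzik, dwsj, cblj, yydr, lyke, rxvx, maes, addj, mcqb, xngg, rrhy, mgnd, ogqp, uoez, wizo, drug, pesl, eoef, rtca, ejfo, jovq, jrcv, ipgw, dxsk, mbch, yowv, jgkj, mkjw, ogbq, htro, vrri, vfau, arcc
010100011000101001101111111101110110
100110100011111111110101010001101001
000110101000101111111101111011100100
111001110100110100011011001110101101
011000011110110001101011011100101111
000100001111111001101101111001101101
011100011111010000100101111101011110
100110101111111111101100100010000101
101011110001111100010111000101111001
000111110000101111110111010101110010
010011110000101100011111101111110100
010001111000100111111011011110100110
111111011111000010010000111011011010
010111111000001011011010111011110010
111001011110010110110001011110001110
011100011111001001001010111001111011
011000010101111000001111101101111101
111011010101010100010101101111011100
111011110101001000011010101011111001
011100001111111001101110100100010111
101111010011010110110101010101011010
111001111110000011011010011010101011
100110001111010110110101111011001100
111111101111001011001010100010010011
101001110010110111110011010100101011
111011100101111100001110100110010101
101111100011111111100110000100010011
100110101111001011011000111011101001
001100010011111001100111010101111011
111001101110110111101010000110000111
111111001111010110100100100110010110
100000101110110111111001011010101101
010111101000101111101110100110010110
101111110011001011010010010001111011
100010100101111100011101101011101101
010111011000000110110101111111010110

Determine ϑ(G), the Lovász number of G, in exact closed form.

8

N(xiax) = {rzik, dwsj, yydr, rxvx, xngg, mgnd, ogqp, uoez, wizo, drug, pesl, eoef, rtca, jovq, jrcv, ipgw, dxsk, yowv, jgkj, mkjw, vrri}, |N(xiax)| = 21.
Vertex drug has 21 neighbors: peqt, oekk, xiax, dwsj, cblj, yydr, lyke, maes, mcqb, mgnd, pesl, eoef, ejfo, jrcv, dxsk, yowv, jgkj, mkjw, ogbq, htro, arcc.
N(rxvx) = {peqt, xiax, dwsj, cblj, yydr, lyke, mcqb, xngg, rrhy, mgnd, ogqp, pesl, rtca, ejfo, jovq, mbch, jgkj, mkjw, ogbq, htro, arcc}, |N(rxvx)| = 21.
N(ogqp) = {oekk, xiax, rzik, lyke, rxvx, maes, addj, mcqb, mgnd, wizo, eoef, ejfo, jrcv, ipgw, dxsk, jgkj, mkjw, ogbq, htro, vfau, arcc}, |N(ogqp)| = 21.
Every vertex has degree 21 (N=36); Kneser-type, 2-subsets of [9].
A has 3 distinct eigenvalues ≈ [21.0, 1.0, -6.0].
Lovász: ϑ = −36(-6)/(21+-1*(-6)) = 8.
= 8.000000… (decimal).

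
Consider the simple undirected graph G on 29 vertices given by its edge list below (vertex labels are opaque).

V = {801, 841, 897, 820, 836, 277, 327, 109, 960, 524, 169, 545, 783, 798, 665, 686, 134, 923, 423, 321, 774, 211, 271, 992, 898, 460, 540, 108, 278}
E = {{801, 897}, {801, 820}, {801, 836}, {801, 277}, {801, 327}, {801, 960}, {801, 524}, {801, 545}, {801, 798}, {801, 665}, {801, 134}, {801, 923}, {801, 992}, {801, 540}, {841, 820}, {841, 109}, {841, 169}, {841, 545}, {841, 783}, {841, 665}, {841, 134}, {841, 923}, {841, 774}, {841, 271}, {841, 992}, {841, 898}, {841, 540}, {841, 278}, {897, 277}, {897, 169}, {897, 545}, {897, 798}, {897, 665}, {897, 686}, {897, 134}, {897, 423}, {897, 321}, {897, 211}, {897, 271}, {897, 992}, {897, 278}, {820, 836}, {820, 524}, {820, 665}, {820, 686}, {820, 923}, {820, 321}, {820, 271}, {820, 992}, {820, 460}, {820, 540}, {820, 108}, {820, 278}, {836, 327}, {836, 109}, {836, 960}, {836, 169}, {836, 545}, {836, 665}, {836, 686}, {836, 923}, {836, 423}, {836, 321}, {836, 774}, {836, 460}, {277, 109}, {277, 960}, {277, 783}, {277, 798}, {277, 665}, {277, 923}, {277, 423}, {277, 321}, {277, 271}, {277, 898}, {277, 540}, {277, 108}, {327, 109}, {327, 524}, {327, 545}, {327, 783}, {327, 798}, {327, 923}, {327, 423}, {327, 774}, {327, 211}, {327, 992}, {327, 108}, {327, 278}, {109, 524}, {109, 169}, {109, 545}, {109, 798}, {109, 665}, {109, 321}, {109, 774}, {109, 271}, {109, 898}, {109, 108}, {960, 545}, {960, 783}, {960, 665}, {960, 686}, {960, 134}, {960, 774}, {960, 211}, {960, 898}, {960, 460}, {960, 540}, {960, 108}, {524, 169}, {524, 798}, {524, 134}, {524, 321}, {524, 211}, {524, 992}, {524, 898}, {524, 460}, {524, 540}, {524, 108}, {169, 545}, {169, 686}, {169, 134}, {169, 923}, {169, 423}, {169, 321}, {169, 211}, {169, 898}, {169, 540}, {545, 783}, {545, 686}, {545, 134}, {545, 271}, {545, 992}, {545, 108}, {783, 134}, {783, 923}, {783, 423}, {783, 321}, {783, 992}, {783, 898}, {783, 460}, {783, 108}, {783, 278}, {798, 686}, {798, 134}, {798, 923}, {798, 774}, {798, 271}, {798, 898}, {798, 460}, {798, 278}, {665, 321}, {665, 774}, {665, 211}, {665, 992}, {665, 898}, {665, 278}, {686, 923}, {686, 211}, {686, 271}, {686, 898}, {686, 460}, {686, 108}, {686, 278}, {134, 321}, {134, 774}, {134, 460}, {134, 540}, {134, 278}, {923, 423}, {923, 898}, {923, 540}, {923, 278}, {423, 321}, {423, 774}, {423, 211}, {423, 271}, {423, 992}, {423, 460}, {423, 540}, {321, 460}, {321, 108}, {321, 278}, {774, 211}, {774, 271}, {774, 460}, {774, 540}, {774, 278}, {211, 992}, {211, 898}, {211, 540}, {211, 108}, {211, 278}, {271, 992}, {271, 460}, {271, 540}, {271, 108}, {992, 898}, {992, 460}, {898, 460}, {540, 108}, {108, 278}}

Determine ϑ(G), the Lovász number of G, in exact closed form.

deg(841) = 14; N(841) = {820, 109, 169, 545, 783, 665, 134, 923, 774, 271, 992, 898, 540, 278}.
N(686) = {897, 820, 836, 960, 169, 545, 798, 923, 211, 271, 898, 460, 108, 278}, |N(686)| = 14.
Vertex 992 has 14 neighbors: 801, 841, 897, 820, 327, 524, 545, 783, 665, 423, 211, 271, 898, 460.
deg(109) = 14; N(109) = {841, 836, 277, 327, 524, 169, 545, 798, 665, 321, 774, 271, 898, 108}.
14-regular, N=29; Paley(29): SR with (k,λ,μ)=(14,6,7).
Distinct eigenvalues (to 5 d.p.): [14.0, 2.19258, -3.19258].
Lovász (edge-transitive): ϑ = −29·(-sqrt(29)/2 - 1/2)/((14)−(-sqrt(29)/2 - 1/2)) = sqrt(29).
ϑ(G) ≈ 5.38516481.

sqrt(29)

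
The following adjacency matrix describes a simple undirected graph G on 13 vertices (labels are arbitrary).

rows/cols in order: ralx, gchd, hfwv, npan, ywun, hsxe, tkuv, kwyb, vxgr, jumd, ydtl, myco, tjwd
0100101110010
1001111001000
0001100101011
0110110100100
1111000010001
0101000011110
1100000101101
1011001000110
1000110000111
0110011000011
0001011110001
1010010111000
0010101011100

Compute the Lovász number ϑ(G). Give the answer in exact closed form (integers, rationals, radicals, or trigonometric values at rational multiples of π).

Vertex kwyb has 6 neighbors: ralx, hfwv, npan, tkuv, ydtl, myco.
deg(jumd) = 6; N(jumd) = {gchd, hfwv, hsxe, tkuv, myco, tjwd}.
N(tjwd) = {hfwv, ywun, tkuv, vxgr, jumd, ydtl}, |N(tjwd)| = 6.
deg(gchd) = 6; N(gchd) = {ralx, npan, ywun, hsxe, tkuv, jumd}.
13-vertex 6-regular graph: strongly regular (13,6,2,3).
A has 3 distinct eigenvalues ≈ [6.0, 1.3028, -2.3028].
λ_max=6, λ_min=-sqrt(13)/2 - 1/2; ϑ = −13·λ_min/(λ_max−λ_min) = sqrt(13).
Numerically 3.6055513.

sqrt(13)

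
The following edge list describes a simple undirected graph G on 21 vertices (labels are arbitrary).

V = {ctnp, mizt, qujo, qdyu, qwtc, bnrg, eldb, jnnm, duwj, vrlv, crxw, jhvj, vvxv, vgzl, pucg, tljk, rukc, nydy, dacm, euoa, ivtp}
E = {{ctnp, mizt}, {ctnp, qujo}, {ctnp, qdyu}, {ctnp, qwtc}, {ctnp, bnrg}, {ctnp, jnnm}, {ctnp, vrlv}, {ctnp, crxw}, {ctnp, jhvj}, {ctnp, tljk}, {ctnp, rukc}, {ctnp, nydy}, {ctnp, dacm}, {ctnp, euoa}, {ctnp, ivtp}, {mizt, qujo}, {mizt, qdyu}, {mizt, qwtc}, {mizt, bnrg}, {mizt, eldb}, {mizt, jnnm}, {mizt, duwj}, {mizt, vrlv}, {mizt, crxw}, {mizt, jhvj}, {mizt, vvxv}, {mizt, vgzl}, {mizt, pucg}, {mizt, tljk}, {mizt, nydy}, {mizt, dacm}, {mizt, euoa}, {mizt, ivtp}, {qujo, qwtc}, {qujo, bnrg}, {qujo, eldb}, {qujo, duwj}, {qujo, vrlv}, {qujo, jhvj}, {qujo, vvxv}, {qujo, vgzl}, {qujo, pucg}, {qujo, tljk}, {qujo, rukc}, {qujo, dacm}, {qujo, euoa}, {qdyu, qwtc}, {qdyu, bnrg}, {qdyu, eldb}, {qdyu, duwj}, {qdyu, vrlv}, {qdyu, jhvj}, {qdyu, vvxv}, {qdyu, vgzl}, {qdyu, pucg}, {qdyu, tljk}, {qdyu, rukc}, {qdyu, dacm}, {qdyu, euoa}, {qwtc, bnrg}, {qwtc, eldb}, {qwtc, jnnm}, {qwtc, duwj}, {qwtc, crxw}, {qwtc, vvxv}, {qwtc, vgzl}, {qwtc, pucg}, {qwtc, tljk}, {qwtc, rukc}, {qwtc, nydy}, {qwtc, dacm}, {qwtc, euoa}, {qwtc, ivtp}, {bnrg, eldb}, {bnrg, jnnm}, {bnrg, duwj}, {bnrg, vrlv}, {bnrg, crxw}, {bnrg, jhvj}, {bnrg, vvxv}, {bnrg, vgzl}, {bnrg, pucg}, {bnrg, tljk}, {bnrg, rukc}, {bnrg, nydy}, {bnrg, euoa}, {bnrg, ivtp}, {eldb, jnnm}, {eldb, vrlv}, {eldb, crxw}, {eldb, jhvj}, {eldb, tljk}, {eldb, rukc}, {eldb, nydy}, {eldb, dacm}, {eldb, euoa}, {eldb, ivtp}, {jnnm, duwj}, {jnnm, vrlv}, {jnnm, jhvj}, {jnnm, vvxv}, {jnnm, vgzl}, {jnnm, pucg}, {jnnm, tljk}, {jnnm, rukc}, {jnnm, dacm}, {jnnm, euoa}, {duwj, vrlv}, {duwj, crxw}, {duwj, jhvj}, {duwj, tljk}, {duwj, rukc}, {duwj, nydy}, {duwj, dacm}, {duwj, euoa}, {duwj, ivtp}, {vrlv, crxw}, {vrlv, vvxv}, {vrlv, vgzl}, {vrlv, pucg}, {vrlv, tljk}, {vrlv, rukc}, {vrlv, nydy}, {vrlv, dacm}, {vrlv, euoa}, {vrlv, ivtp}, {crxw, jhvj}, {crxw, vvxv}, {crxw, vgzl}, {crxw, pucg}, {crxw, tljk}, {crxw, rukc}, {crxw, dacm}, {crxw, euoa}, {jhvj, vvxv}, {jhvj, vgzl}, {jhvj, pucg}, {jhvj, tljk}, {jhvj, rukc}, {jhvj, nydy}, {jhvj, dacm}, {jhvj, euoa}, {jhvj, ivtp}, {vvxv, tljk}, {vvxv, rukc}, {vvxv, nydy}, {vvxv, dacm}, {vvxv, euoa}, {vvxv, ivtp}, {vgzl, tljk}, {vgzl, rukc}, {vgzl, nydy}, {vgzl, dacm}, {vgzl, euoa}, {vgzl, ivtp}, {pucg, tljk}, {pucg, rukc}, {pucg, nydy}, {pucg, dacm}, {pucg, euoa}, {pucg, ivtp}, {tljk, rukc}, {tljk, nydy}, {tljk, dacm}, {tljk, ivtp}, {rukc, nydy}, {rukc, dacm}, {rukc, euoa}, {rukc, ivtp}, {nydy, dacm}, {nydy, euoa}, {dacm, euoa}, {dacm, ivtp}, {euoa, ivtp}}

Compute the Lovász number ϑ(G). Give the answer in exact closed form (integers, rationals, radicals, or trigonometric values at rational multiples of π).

6

deg(mizt) = 19; N(mizt) = {ctnp, qujo, qdyu, qwtc, bnrg, eldb, jnnm, duwj, vrlv, crxw, jhvj, vvxv, vgzl, pucg, tljk, nydy, dacm, euoa, ivtp}.
N(crxw) = {ctnp, mizt, qwtc, bnrg, eldb, duwj, vrlv, jhvj, vvxv, vgzl, pucg, tljk, rukc, dacm, euoa}, |N(crxw)| = 15.
N(nydy) = {ctnp, mizt, qwtc, bnrg, eldb, duwj, vrlv, jhvj, vvxv, vgzl, pucg, tljk, rukc, dacm, euoa}, |N(nydy)| = 15.
deg(qujo) = 15; N(qujo) = {ctnp, mizt, qwtc, bnrg, eldb, duwj, vrlv, jhvj, vvxv, vgzl, pucg, tljk, rukc, dacm, euoa}.
Complete multipartite on [6, 6, 3, 2, 2, 2]: sandwich collapses at ϑ=6.
ϑ(G) ≈ 6.0000.
α=6, χ(Ḡ)=6; ϑ=6 lies between (collapsed).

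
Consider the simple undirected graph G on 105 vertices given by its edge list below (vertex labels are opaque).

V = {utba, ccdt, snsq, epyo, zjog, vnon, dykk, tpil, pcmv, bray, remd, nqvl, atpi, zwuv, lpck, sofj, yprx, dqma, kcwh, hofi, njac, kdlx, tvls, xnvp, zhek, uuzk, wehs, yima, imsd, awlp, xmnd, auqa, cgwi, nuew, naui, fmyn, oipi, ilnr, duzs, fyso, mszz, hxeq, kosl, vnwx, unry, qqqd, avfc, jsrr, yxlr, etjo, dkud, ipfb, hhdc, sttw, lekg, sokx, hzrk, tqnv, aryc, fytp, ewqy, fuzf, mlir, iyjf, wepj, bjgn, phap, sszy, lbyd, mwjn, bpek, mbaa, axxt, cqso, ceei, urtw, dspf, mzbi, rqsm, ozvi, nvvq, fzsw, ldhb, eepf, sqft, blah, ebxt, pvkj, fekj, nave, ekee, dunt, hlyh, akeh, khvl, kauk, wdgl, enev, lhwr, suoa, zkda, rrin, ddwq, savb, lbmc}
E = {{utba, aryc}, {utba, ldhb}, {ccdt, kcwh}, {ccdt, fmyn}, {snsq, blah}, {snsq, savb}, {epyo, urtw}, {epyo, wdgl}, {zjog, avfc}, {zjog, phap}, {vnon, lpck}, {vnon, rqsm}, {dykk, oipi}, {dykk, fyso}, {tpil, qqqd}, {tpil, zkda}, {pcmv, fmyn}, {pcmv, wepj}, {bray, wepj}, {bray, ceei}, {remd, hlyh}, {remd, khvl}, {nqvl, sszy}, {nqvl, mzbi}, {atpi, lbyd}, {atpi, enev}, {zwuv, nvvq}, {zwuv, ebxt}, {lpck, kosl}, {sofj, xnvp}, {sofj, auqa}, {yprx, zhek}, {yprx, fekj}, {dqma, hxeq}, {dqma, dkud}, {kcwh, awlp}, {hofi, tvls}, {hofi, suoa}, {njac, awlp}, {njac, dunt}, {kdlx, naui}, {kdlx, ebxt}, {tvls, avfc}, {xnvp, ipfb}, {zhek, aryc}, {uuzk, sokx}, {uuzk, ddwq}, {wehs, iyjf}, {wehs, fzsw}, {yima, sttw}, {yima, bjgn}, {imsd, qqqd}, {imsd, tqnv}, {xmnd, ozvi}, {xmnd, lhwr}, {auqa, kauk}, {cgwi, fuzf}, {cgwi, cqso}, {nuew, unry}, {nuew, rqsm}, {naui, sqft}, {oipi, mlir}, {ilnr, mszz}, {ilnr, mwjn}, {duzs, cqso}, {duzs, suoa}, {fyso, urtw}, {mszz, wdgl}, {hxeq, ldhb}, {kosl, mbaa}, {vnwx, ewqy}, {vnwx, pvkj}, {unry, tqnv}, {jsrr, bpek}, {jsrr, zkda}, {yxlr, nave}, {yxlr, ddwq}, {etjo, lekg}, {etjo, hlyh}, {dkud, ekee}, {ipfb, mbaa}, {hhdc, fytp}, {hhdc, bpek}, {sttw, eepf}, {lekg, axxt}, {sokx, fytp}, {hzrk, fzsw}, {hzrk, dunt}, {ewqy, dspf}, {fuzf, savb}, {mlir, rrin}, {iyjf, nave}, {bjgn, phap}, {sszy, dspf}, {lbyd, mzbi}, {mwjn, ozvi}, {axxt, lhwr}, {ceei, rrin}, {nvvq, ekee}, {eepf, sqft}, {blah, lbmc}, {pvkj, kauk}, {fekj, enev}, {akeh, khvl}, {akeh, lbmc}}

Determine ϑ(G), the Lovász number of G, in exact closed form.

105*cos(pi/105)/(cos(pi/105) + 1)

N(hhdc) = {fytp, bpek}, |N(hhdc)| = 2.
N(fekj) = {yprx, enev}, |N(fekj)| = 2.
Vertex zkda has 2 neighbors: tpil, jsrr.
N(fytp) = {hhdc, sokx}, |N(fytp)| = 2.
105-vertex 2-regular graph: the odd cycle C_{105}.
Distinct eigenvalues (to 3 d.p.): [2.0, 1.996, 1.986, 1.968, 1.943, 1.911, 1.872, 1.827, 1.775, 1.717, 1.652, 1.582, 1.506, 1.425, 1.338, 1.247, 1.151, 1.051, 0.948, 0.841, 0.731, 0.618, 0.503, 0.387, 0.268, 0.149, 0.03, -0.09, -0.209, -0.328, -0.445, -0.561, -0.675, -0.786, -0.895, -1.0, -1.102, -1.2, -1.293, -1.382, -1.466, -1.545, -1.618, -1.685, -1.747, -1.802, -1.851, -1.893, -1.928, -1.956, -1.978, -1.992, -1.999].
ϑ = −N·λ_min/(λ_max−λ_min) = −105·(-2*cos(pi/105))/(2−(-2*cos(pi/105))) = 105*cos(pi/105)/(cos(pi/105) + 1).
≈ 52.4882 (to 4 d.p.).
52 ≤ 105*cos(pi/105)/(cos(pi/105) + 1) ≤ 53: both strict.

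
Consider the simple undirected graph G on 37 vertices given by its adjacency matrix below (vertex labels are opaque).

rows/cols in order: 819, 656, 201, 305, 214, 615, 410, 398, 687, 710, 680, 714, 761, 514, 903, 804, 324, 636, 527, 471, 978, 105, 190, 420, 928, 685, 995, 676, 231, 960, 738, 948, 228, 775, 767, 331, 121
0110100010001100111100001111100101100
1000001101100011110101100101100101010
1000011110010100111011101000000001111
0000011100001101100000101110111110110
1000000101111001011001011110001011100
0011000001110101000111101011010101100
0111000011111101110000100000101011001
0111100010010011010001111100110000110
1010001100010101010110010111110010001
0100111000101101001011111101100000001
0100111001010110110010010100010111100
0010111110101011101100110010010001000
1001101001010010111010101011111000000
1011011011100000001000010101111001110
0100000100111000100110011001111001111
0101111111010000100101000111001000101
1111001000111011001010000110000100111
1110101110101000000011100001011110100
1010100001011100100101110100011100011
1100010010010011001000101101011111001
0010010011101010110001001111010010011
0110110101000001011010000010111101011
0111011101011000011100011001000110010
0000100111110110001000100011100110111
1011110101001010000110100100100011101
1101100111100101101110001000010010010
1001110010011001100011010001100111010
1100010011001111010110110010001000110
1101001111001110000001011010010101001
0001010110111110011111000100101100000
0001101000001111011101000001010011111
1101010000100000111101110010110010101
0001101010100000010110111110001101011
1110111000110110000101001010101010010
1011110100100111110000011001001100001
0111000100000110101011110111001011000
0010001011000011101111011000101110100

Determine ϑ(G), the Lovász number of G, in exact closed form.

deg(960) = 18; N(960) = {305, 615, 398, 687, 680, 714, 761, 514, 903, 636, 527, 471, 978, 105, 685, 231, 738, 948}.
Vertex 714 has 18 neighbors: 201, 214, 615, 410, 398, 687, 680, 761, 903, 804, 324, 527, 471, 190, 420, 995, 960, 775.
Vertex 636 has 18 neighbors: 819, 656, 201, 214, 410, 398, 687, 680, 761, 978, 105, 190, 676, 960, 738, 948, 228, 767.
Vertex 214 has 18 neighbors: 819, 398, 710, 680, 714, 761, 804, 636, 527, 105, 420, 928, 685, 995, 738, 228, 775, 767.
Regular of degree 18 on 37 vertices: strongly regular (37,18,8,9).
Distinct eigenvalues (to 5 d.p.): [18.0, 2.54138, -3.54138].
ϑ = −N·λ_min/(λ_max−λ_min) = −37·(-sqrt(37)/2 - 1/2)/(18−(-sqrt(37)/2 - 1/2)) = sqrt(37).
Numerically 6.08276.

sqrt(37)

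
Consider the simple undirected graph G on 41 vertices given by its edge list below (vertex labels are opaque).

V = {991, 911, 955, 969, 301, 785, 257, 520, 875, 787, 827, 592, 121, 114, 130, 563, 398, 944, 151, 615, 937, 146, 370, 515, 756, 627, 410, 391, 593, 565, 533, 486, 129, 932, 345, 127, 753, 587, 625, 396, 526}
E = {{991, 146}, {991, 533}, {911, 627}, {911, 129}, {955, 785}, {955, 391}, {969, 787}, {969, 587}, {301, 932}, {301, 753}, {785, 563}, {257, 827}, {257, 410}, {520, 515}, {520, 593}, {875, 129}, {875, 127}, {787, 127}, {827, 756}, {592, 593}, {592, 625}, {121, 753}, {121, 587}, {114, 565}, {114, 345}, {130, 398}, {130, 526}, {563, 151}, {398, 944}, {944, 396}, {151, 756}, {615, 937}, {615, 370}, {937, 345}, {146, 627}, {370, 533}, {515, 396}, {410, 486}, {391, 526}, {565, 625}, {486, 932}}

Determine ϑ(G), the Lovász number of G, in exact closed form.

41*cos(pi/41)/(cos(pi/41) + 1)

deg(827) = 2; N(827) = {257, 756}.
N(565) = {114, 625}, |N(565)| = 2.
Vertex 592 has 2 neighbors: 593, 625.
deg(937) = 2; N(937) = {615, 345}.
G on 41 vertices is 2-regular; this is C_{41}, the 41-cycle.
spec(A) ≈ [2.0, 1.97656, 1.90679, 1.79233, 1.63586, 1.44104, 1.21245, 0.95544, 0.67603, 0.38078, 0.07661, -0.22937, -0.52996, -0.81814, -1.08714, -1.33065, -1.54298, -1.71914, -1.855, -1.94739, -1.99413] (distinct, 5 d.p.).
λ_max=2, λ_min=-2*cos(pi/41); ϑ = −41·λ_min/(λ_max−λ_min) = 41*cos(pi/41)/(cos(pi/41) + 1).
Numerically 20.469880.
Lovász sandwich 20 ≤ 41*cos(pi/41)/(cos(pi/41) + 1) ≤ 21: both strict.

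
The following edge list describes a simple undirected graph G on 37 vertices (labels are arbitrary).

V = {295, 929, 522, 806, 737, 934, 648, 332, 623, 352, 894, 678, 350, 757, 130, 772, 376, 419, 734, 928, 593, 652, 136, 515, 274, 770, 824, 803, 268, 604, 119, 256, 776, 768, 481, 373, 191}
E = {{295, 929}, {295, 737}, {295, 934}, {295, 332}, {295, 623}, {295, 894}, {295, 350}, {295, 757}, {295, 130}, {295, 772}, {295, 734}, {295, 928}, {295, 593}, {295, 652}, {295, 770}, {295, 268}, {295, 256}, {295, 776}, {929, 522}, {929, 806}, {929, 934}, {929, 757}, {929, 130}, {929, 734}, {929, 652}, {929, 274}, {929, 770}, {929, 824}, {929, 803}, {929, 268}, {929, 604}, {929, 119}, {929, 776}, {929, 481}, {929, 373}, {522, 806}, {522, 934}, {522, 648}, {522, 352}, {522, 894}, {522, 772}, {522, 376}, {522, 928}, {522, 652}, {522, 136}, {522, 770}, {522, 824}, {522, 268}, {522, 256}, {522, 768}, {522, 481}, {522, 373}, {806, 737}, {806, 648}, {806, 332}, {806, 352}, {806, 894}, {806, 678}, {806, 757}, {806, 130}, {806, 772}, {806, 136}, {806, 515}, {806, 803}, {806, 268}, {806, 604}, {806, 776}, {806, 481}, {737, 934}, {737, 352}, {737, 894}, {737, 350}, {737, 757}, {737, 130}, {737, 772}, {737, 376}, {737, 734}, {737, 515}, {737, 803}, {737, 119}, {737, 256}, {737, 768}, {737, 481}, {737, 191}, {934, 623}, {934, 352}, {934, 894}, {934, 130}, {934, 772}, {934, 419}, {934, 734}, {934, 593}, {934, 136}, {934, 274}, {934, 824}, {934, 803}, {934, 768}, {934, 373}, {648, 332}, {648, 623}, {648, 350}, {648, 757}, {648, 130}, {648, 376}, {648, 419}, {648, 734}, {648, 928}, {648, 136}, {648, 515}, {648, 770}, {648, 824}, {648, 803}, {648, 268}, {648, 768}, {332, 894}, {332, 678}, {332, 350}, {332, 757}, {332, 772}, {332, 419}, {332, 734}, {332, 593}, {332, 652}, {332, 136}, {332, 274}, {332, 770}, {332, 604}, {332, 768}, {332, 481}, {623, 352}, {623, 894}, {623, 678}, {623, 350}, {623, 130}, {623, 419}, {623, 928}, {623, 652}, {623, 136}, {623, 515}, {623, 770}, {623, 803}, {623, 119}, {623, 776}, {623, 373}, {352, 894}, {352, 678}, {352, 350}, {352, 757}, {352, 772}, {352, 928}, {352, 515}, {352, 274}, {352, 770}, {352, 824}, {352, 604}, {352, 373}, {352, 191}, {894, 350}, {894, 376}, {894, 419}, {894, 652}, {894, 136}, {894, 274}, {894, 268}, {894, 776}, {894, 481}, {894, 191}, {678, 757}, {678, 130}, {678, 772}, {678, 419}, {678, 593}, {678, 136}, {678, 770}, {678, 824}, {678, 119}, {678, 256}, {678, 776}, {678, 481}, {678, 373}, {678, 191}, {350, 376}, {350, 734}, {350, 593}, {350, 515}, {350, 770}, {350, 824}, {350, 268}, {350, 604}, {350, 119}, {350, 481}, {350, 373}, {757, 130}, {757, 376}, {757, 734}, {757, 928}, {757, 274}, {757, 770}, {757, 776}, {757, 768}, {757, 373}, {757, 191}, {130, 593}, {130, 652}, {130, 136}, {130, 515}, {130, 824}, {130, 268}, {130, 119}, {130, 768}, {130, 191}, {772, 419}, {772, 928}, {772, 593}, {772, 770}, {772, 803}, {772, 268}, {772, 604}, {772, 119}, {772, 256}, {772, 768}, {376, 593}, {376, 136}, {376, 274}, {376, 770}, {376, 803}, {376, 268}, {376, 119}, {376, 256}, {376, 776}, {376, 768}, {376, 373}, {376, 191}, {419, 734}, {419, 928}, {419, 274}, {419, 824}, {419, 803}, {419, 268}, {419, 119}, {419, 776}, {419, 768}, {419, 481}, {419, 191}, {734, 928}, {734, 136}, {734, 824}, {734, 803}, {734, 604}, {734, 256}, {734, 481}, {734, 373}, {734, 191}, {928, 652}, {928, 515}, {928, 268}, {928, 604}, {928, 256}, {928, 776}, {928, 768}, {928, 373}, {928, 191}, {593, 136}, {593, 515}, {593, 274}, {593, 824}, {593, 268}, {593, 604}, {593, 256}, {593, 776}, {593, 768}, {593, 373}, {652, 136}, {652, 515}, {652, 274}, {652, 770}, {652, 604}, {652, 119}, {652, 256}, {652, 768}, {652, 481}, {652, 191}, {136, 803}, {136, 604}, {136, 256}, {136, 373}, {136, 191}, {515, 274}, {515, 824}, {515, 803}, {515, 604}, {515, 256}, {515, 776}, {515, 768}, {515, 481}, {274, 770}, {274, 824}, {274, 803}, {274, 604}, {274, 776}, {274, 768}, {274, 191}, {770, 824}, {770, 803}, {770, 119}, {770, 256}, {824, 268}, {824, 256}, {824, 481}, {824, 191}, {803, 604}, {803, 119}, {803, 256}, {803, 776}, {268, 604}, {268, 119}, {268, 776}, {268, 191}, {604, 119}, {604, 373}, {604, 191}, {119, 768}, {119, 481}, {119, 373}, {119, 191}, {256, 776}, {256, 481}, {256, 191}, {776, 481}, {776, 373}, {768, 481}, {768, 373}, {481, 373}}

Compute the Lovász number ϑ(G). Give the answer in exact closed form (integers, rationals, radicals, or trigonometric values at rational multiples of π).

sqrt(37)

deg(350) = 18; N(350) = {295, 737, 648, 332, 623, 352, 894, 376, 734, 593, 515, 770, 824, 268, 604, 119, 481, 373}.
Vertex 806 has 18 neighbors: 929, 522, 737, 648, 332, 352, 894, 678, 757, 130, 772, 136, 515, 803, 268, 604, 776, 481.
Vertex 373 has 18 neighbors: 929, 522, 934, 623, 352, 678, 350, 757, 376, 734, 928, 593, 136, 604, 119, 776, 768, 481.
N(515) = {806, 737, 648, 623, 352, 350, 130, 928, 593, 652, 274, 824, 803, 604, 256, 776, 768, 481}, |N(515)| = 18.
Regular of degree 18 on 37 vertices: SR(37,18,8,9) — a Paley graph.
A has 3 distinct eigenvalues ≈ [18.0, 2.541381, -3.541381].
λ_max=18, λ_min=-sqrt(37)/2 - 1/2; ϑ = −37·λ_min/(λ_max−λ_min) = sqrt(37).
ϑ(G) ≈ 6.0828.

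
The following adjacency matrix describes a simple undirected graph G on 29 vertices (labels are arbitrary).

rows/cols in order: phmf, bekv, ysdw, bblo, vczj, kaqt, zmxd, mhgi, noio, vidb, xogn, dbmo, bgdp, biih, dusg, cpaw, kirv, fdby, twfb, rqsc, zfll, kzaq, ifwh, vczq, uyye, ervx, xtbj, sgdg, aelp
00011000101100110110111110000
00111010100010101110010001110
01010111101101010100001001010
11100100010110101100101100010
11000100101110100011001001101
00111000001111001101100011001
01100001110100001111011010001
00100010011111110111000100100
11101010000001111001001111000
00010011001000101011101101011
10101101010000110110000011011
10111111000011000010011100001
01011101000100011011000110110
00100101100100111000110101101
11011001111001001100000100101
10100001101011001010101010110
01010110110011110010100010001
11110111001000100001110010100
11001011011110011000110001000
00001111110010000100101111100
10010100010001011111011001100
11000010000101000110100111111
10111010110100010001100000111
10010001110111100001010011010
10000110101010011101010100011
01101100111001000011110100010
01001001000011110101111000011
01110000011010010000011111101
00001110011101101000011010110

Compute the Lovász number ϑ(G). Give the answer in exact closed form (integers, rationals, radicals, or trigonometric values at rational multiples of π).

sqrt(29)

Vertex kzaq has 14 neighbors: phmf, bekv, zmxd, dbmo, biih, fdby, twfb, zfll, vczq, uyye, ervx, xtbj, sgdg, aelp.
N(bblo) = {phmf, bekv, ysdw, kaqt, vidb, dbmo, bgdp, dusg, kirv, fdby, zfll, ifwh, vczq, sgdg}, |N(bblo)| = 14.
deg(ervx) = 14; N(ervx) = {bekv, ysdw, vczj, kaqt, noio, vidb, xogn, biih, twfb, rqsc, zfll, kzaq, vczq, sgdg}.
N(xtbj) = {bekv, vczj, mhgi, bgdp, biih, dusg, cpaw, fdby, rqsc, zfll, kzaq, ifwh, sgdg, aelp}, |N(xtbj)| = 14.
G on 29 vertices is 14-regular; Paley(29): SR with (k,λ,μ)=(14,6,7).
The 3 distinct eigenvalues: [14.0, 2.192582, -3.192582].
−29·(-sqrt(29)/2 - 1/2) / ((14)−(-sqrt(29)/2 - 1/2)) = sqrt(29) = ϑ(G).
ϑ(G) ≈ 5.38516.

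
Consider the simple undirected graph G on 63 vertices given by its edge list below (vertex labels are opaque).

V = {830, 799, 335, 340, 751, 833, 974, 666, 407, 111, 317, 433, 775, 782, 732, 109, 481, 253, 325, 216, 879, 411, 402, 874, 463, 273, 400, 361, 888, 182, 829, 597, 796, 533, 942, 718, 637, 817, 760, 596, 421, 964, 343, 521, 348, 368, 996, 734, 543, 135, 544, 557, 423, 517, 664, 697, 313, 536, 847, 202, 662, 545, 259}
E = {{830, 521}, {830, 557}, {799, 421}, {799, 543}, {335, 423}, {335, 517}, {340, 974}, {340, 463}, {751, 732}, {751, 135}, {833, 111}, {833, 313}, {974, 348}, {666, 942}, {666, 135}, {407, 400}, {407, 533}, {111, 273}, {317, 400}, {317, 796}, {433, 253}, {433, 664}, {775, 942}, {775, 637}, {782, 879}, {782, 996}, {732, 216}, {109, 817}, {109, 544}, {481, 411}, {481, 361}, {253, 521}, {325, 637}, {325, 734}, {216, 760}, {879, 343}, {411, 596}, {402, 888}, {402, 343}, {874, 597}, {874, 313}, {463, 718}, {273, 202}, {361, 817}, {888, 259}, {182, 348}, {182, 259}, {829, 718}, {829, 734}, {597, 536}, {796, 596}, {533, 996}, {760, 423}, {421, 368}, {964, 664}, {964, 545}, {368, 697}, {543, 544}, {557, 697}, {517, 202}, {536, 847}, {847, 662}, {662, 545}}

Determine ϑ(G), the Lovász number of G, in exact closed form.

63*cos(pi/63)/(cos(pi/63) + 1)

deg(111) = 2; N(111) = {833, 273}.
N(799) = {421, 543}, |N(799)| = 2.
N(411) = {481, 596}, |N(411)| = 2.
deg(481) = 2; N(481) = {411, 361}.
deg(v) = 2 for all v (|V|=63); connected 2-regular on 63 ⇒ C_{63}.
spec(A) ≈ [2.0, 1.9901, 1.9603, 1.9111, 1.843, 1.7564, 1.6525, 1.5321, 1.3965, 1.247, 1.0851, 0.9124, 0.7307, 0.5417, 0.3473, 0.1495, -0.0499, -0.2487, -0.445, -0.637, -0.8226, -1.0, -1.1675, -1.3234, -1.4661, -1.5943, -1.7066, -1.8019, -1.8794, -1.9382, -1.9777, -1.9975] (distinct, 4 d.p.).
λ_max=2, λ_min=-2*cos(pi/63); ϑ = −63·λ_min/(λ_max−λ_min) = 63*cos(pi/63)/(cos(pi/63) + 1).
= 31.4804093… (decimal).
α=31, χ(Ḡ)=32; ϑ=63*cos(pi/63)/(cos(pi/63) + 1) lies between (both strict).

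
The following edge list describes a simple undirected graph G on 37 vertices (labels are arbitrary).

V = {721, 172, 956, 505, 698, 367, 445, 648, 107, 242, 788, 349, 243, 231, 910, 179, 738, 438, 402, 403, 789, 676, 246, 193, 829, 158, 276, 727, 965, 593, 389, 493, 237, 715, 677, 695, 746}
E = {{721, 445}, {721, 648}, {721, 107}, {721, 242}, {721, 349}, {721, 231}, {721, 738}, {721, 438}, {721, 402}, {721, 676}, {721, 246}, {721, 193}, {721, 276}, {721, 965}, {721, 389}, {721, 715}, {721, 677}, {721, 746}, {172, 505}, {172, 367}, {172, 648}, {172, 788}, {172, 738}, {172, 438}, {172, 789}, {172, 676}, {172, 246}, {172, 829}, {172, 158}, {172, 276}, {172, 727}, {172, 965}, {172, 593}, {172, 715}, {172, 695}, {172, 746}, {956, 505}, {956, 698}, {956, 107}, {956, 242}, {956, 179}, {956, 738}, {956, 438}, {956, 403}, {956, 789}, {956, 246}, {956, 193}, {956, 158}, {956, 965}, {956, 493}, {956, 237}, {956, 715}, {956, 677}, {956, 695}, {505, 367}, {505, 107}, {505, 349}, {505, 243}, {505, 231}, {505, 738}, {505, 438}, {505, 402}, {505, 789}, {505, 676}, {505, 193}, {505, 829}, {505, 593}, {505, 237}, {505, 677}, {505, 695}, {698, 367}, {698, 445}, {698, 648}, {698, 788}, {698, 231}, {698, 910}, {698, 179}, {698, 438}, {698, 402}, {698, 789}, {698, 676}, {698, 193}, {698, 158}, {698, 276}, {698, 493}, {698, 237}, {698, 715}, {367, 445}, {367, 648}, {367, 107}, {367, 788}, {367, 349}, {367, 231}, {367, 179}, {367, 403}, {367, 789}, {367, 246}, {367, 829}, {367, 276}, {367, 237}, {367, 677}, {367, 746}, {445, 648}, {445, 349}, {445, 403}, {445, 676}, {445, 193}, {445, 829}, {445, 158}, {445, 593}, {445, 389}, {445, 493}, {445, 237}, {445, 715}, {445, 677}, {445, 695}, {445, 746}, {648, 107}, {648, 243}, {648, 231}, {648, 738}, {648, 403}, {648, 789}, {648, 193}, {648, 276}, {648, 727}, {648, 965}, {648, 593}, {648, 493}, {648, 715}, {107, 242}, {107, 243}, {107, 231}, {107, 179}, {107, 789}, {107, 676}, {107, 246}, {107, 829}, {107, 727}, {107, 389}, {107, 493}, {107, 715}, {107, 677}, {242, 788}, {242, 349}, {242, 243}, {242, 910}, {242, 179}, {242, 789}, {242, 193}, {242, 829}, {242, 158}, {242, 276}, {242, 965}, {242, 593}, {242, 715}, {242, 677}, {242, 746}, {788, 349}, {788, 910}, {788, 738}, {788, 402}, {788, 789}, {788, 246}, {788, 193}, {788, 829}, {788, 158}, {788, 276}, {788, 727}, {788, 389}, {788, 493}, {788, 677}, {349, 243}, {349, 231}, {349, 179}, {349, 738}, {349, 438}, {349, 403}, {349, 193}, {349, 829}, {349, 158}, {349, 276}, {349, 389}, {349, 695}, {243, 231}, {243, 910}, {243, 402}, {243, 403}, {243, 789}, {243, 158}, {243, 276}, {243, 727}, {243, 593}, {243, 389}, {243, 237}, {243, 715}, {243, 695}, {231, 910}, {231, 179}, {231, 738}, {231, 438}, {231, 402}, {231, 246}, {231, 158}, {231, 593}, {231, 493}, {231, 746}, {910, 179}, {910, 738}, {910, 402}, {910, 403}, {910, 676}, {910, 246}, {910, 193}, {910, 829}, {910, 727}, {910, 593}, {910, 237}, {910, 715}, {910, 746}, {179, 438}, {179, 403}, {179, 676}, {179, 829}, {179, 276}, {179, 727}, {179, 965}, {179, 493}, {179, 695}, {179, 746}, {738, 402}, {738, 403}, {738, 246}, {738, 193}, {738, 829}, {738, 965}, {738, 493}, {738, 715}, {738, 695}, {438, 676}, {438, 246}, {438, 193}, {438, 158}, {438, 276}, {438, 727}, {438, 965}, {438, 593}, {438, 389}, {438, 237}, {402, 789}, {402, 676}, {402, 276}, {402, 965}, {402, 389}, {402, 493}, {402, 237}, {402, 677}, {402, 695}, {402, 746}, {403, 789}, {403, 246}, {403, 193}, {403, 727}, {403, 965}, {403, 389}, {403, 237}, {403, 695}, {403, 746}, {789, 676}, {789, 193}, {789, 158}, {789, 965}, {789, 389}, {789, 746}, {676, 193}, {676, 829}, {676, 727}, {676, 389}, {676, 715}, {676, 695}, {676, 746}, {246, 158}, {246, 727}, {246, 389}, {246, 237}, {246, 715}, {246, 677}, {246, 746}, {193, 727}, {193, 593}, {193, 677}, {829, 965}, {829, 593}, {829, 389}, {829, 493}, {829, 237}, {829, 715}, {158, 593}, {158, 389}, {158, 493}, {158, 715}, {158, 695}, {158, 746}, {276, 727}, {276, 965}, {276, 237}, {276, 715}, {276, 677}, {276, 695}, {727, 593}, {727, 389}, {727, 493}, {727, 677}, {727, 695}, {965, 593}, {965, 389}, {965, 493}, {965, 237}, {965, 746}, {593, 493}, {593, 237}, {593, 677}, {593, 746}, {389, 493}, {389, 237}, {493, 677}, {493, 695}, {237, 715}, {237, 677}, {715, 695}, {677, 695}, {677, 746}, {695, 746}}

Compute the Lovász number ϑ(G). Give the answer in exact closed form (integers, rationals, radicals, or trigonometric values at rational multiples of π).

sqrt(37)

N(956) = {505, 698, 107, 242, 179, 738, 438, 403, 789, 246, 193, 158, 965, 493, 237, 715, 677, 695}, |N(956)| = 18.
N(721) = {445, 648, 107, 242, 349, 231, 738, 438, 402, 676, 246, 193, 276, 965, 389, 715, 677, 746}, |N(721)| = 18.
N(676) = {721, 172, 505, 698, 445, 107, 910, 179, 438, 402, 789, 193, 829, 727, 389, 715, 695, 746}, |N(676)| = 18.
deg(698) = 18; N(698) = {956, 367, 445, 648, 788, 231, 910, 179, 438, 402, 789, 676, 193, 158, 276, 493, 237, 715}.
G on 37 vertices is 18-regular; SR(37,18,8,9) — a Paley graph.
spec(A) ≈ [18.0, 2.541, -3.541] (distinct, 3 d.p.).
ϑ = −N·λ_min/(λ_max−λ_min) = −37·(-sqrt(37)/2 - 1/2)/(18−(-sqrt(37)/2 - 1/2)) = sqrt(37).
≈ 6.08276253 (to 8 d.p.).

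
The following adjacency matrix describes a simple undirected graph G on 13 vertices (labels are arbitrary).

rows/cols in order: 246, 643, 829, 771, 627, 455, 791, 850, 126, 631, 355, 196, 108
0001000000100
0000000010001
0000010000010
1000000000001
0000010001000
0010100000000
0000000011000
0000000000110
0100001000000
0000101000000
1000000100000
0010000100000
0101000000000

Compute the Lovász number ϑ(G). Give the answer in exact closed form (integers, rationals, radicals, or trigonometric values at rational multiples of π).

13*cos(pi/13)/(cos(pi/13) + 1)

N(126) = {643, 791}, |N(126)| = 2.
Vertex 850 has 2 neighbors: 355, 196.
Vertex 631 has 2 neighbors: 627, 791.
Vertex 108 has 2 neighbors: 643, 771.
2-regular, N=13; this is C_{13}, the 13-cycle.
spec(A) ≈ [2.0, 1.771, 1.136, 0.241, -0.709, -1.497, -1.942] (distinct, 3 d.p.).
Lovász (edge-transitive): ϑ = −13·(-2*cos(pi/13))/((2)−(-2*cos(pi/13))) = 13*cos(pi/13)/(cos(pi/13) + 1).
≈ 6.40416856 (to 8 d.p.).
Sandwich: α(G)=6 ≤ ϑ(G)=13*cos(pi/13)/(cos(pi/13) + 1) ≤ χ(Ḡ)=7 (both strict).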